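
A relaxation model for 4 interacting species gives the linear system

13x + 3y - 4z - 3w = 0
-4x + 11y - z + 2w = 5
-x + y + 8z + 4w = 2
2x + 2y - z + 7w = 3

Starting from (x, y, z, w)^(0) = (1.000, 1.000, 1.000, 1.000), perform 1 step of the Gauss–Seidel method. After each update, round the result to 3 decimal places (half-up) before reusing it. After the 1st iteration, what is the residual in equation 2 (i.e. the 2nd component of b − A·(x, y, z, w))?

0.393

Iteration 1:
  x = (0 - (3)·1.000 - (-4)·1.000 - (-3)·1.000) / (13) = 0.308
  y = (5 - (-4)·0.308 - (-1)·1.000 - (2)·1.000) / (11) = 0.476
  z = (2 - (-1)·0.308 - (1)·0.476 - (4)·1.000) / (8) = -0.271
  w = (3 - (2)·0.308 - (2)·0.476 - (-1)·-0.271) / (7) = 0.166
Residual b − A·x = (-6.018, 0.393, 3.336, -0.001)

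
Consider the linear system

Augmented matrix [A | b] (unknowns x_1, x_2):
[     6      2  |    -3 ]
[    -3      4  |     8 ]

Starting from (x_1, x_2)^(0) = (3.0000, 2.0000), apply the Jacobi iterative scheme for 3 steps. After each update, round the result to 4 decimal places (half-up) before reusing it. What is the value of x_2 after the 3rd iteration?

0.5625

Iteration 1:
  x_1 = (-3 - (2)·2.0000) / (6) = -1.1667
  x_2 = (8 - (-3)·3.0000) / (4) = 4.2500
Iteration 2:
  x_1 = (-3 - (2)·4.2500) / (6) = -1.9167
  x_2 = (8 - (-3)·-1.1667) / (4) = 1.1250
Iteration 3:
  x_1 = (-3 - (2)·1.1250) / (6) = -0.8750
  x_2 = (8 - (-3)·-1.9167) / (4) = 0.5625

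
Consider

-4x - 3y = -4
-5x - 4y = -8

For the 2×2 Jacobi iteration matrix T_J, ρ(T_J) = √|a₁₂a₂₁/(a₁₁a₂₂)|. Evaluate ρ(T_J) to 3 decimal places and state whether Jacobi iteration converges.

0.968

a₁₂a₂₁/(a₁₁a₂₂) = (-3)·(-5) / ((-4)·(-4)) = 0.937500
ρ = √|0.937500| = √0.937500 = 0.968
ρ < 1, so Jacobi converges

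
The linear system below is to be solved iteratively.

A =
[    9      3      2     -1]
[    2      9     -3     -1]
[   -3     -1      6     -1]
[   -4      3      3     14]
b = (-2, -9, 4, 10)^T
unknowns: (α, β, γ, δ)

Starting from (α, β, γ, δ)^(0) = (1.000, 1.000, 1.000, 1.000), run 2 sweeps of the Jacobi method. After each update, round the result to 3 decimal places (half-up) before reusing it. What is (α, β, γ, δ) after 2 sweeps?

(-0.233, -0.288, 0.299, 0.369)

Iteration 1:
  α = (-2 - (3)·1.000 - (2)·1.000 - (-1)·1.000) / (9) = -0.667
  β = (-9 - (2)·1.000 - (-3)·1.000 - (-1)·1.000) / (9) = -0.778
  γ = (4 - (-3)·1.000 - (-1)·1.000 - (-1)·1.000) / (6) = 1.500
  δ = (10 - (-4)·1.000 - (3)·1.000 - (3)·1.000) / (14) = 0.571
Iteration 2:
  α = (-2 - (3)·-0.778 - (2)·1.500 - (-1)·0.571) / (9) = -0.233
  β = (-9 - (2)·-0.667 - (-3)·1.500 - (-1)·0.571) / (9) = -0.288
  γ = (4 - (-3)·-0.667 - (-1)·-0.778 - (-1)·0.571) / (6) = 0.299
  δ = (10 - (-4)·-0.667 - (3)·-0.778 - (3)·1.500) / (14) = 0.369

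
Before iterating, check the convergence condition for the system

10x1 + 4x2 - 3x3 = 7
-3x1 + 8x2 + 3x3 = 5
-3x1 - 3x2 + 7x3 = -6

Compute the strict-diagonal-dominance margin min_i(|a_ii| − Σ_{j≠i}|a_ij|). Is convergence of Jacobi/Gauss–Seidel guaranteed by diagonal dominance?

1

row 1: |10| − (4+3) = 3
row 2: |8| − (3+3) = 2
row 3: |7| − (3+3) = 1
minimum over rows = 1 → strictly diagonally dominant (convergence guaranteed)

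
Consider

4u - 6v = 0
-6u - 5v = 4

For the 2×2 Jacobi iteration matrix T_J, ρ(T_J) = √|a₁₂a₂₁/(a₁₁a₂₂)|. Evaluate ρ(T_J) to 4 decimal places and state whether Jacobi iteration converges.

a₁₂a₂₁/(a₁₁a₂₂) = (-6)·(-6) / ((4)·(-5)) = -1.800000
ρ = √|-1.800000| = √1.800000 = 1.3416
ρ > 1, so Jacobi diverges

1.3416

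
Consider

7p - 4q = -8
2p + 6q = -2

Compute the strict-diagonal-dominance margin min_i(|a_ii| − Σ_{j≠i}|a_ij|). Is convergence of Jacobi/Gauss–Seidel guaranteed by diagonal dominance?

row 1: |7| − (4) = 3
row 2: |6| − (2) = 4
minimum over rows = 3 → strictly diagonally dominant (convergence guaranteed)

3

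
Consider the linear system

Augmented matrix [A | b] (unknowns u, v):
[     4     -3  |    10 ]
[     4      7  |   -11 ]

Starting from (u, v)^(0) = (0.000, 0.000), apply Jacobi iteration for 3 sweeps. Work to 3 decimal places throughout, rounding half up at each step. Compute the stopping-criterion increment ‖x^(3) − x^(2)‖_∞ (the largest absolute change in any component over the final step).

1.072

Iteration 1:
  u = (10 - (-3)·0.000) / (4) = 2.500
  v = (-11 - (4)·0.000) / (7) = -1.571
Iteration 2:
  u = (10 - (-3)·-1.571) / (4) = 1.322
  v = (-11 - (4)·2.500) / (7) = -3.000
Iteration 3:
  u = (10 - (-3)·-3.000) / (4) = 0.250
  v = (-11 - (4)·1.322) / (7) = -2.327
Change: (-1.072, 0.673) → max |·| = 1.072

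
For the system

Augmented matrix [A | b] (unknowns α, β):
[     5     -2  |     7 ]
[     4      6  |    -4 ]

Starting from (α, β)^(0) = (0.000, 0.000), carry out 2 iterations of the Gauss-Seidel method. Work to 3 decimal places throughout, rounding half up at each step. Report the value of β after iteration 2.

Iteration 1:
  α = (7 - (-2)·0.000) / (5) = 1.400
  β = (-4 - (4)·1.400) / (6) = -1.600
Iteration 2:
  α = (7 - (-2)·-1.600) / (5) = 0.760
  β = (-4 - (4)·0.760) / (6) = -1.173

-1.173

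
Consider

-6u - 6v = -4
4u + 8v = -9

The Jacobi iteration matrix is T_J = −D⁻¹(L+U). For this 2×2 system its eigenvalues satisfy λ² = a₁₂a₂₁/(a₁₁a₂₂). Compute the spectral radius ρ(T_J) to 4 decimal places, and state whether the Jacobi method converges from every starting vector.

a₁₂a₂₁/(a₁₁a₂₂) = (-6)·(4) / ((-6)·(8)) = 0.500000
ρ = √|0.500000| = √0.500000 = 0.7071
ρ < 1, so Jacobi converges

0.7071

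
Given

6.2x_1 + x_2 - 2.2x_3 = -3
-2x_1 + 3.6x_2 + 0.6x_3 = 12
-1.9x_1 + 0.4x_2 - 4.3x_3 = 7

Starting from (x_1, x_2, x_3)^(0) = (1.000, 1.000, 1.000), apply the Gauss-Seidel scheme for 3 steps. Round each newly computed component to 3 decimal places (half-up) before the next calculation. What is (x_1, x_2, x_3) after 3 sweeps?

Iteration 1:
  x_1 = (-3 - (1)·1.000 - (-2.2)·1.000) / (6.2) = -0.290
  x_2 = (12 - (-2)·-0.290 - (0.6)·1.000) / (3.6) = 3.006
  x_3 = (7 - (-1.9)·-0.290 - (0.4)·3.006) / (-4.3) = -1.220
Iteration 2:
  x_1 = (-3 - (1)·3.006 - (-2.2)·-1.220) / (6.2) = -1.402
  x_2 = (12 - (-2)·-1.402 - (0.6)·-1.220) / (3.6) = 2.758
  x_3 = (7 - (-1.9)·-1.402 - (0.4)·2.758) / (-4.3) = -0.752
Iteration 3:
  x_1 = (-3 - (1)·2.758 - (-2.2)·-0.752) / (6.2) = -1.196
  x_2 = (12 - (-2)·-1.196 - (0.6)·-0.752) / (3.6) = 2.794
  x_3 = (7 - (-1.9)·-1.196 - (0.4)·2.794) / (-4.3) = -0.840

(-1.196, 2.794, -0.840)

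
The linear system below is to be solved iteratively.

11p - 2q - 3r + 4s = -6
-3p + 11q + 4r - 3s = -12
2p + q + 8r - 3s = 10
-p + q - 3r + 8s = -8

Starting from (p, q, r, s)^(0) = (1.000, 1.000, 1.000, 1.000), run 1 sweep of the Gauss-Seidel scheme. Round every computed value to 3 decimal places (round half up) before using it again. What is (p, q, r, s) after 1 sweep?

Iteration 1:
  p = (-6 - (-2)·1.000 - (-3)·1.000 - (4)·1.000) / (11) = -0.455
  q = (-12 - (-3)·-0.455 - (4)·1.000 - (-3)·1.000) / (11) = -1.306
  r = (10 - (2)·-0.455 - (1)·-1.306 - (-3)·1.000) / (8) = 1.902
  s = (-8 - (-1)·-0.455 - (1)·-1.306 - (-3)·1.902) / (8) = -0.180

(-0.455, -1.306, 1.902, -0.180)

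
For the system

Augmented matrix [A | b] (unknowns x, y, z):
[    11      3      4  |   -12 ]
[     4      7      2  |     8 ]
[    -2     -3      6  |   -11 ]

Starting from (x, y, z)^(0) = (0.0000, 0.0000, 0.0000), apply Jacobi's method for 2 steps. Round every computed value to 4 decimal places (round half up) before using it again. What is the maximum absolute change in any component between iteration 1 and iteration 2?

Iteration 1:
  x = (-12 - (3)·0.0000 - (4)·0.0000) / (11) = -1.0909
  y = (8 - (4)·0.0000 - (2)·0.0000) / (7) = 1.1429
  z = (-11 - (-2)·0.0000 - (-3)·0.0000) / (6) = -1.8333
Iteration 2:
  x = (-12 - (3)·1.1429 - (4)·-1.8333) / (11) = -0.7360
  y = (8 - (4)·-1.0909 - (2)·-1.8333) / (7) = 2.2900
  z = (-11 - (-2)·-1.0909 - (-3)·1.1429) / (6) = -1.6255
Change: (0.3549, 1.1471, 0.2078) → max |·| = 1.1471

1.1471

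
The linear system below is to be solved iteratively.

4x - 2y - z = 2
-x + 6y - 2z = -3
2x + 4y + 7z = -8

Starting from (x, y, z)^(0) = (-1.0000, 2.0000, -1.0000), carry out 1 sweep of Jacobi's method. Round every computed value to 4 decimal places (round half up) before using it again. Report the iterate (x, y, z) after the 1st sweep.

(1.2500, -1.0000, -2.0000)

Iteration 1:
  x = (2 - (-2)·2.0000 - (-1)·-1.0000) / (4) = 1.2500
  y = (-3 - (-1)·-1.0000 - (-2)·-1.0000) / (6) = -1.0000
  z = (-8 - (2)·-1.0000 - (4)·2.0000) / (7) = -2.0000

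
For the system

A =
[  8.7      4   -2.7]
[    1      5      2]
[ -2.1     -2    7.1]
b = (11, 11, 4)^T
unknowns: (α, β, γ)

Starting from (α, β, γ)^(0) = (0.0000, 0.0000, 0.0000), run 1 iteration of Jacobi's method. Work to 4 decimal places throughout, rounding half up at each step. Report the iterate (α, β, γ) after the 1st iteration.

Iteration 1:
  α = (11 - (4)·0.0000 - (-2.7)·0.0000) / (8.7) = 1.2644
  β = (11 - (1)·0.0000 - (2)·0.0000) / (5) = 2.2000
  γ = (4 - (-2.1)·0.0000 - (-2)·0.0000) / (7.1) = 0.5634

(1.2644, 2.2000, 0.5634)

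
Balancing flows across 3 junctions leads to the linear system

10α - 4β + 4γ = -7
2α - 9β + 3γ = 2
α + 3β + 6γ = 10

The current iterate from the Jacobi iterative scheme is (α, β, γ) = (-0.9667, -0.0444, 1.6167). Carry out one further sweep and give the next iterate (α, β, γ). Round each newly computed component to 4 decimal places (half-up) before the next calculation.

One sweep:
  α = (-7 - (-4)·-0.0444 - (4)·1.6167) / (10) = -1.3644
  β = (2 - (2)·-0.9667 - (3)·1.6167) / (-9) = 0.1019
  γ = (10 - (1)·-0.9667 - (3)·-0.0444) / (6) = 1.8500

(-1.3644, 0.1019, 1.8500)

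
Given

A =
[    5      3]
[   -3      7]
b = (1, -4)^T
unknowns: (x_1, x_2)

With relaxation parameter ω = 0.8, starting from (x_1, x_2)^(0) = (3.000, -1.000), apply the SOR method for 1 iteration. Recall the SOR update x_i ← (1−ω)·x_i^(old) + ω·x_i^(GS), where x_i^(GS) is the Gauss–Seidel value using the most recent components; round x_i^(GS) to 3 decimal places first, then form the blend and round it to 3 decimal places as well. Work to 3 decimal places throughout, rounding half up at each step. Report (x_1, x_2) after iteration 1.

(1.240, -0.232)

Iteration 1:
  x_1: GS value = (1 - (3)·-1.000) / (5) = 0.800;  x_1 ← (1−ω)·3.000 + ω·0.800 = 1.240
  x_2: GS value = (-4 - (-3)·1.240) / (7) = -0.040;  x_2 ← (1−ω)·-1.000 + ω·-0.040 = -0.232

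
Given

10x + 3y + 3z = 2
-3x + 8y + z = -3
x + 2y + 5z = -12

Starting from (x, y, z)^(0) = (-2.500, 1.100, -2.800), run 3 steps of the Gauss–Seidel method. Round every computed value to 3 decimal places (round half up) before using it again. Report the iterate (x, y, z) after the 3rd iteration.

(0.921, 0.308, -2.707)

Iteration 1:
  x = (2 - (3)·1.100 - (3)·-2.800) / (10) = 0.710
  y = (-3 - (-3)·0.710 - (1)·-2.800) / (8) = 0.241
  z = (-12 - (1)·0.710 - (2)·0.241) / (5) = -2.638
Iteration 2:
  x = (2 - (3)·0.241 - (3)·-2.638) / (10) = 0.919
  y = (-3 - (-3)·0.919 - (1)·-2.638) / (8) = 0.299
  z = (-12 - (1)·0.919 - (2)·0.299) / (5) = -2.703
Iteration 3:
  x = (2 - (3)·0.299 - (3)·-2.703) / (10) = 0.921
  y = (-3 - (-3)·0.921 - (1)·-2.703) / (8) = 0.308
  z = (-12 - (1)·0.921 - (2)·0.308) / (5) = -2.707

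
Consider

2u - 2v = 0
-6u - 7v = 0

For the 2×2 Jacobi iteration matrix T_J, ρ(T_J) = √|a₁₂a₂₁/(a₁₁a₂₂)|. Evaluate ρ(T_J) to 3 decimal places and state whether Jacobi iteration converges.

a₁₂a₂₁/(a₁₁a₂₂) = (-2)·(-6) / ((2)·(-7)) = -0.857143
ρ = √|-0.857143| = √0.857143 = 0.926
ρ < 1, so Jacobi converges

0.926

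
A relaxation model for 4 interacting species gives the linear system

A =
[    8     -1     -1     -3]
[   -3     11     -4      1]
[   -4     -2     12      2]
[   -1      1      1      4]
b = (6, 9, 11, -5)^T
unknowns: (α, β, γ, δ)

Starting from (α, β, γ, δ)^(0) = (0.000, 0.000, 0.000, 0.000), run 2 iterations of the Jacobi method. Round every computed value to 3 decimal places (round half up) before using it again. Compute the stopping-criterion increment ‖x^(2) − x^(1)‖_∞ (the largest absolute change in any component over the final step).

0.652

Iteration 1:
  α = (6 - (-1)·0.000 - (-1)·0.000 - (-3)·0.000) / (8) = 0.750
  β = (9 - (-3)·0.000 - (-4)·0.000 - (1)·0.000) / (11) = 0.818
  γ = (11 - (-4)·0.000 - (-2)·0.000 - (2)·0.000) / (12) = 0.917
  δ = (-5 - (-1)·0.000 - (1)·0.000 - (1)·0.000) / (4) = -1.250
Iteration 2:
  α = (6 - (-1)·0.818 - (-1)·0.917 - (-3)·-1.250) / (8) = 0.498
  β = (9 - (-3)·0.750 - (-4)·0.917 - (1)·-1.250) / (11) = 1.470
  γ = (11 - (-4)·0.750 - (-2)·0.818 - (2)·-1.250) / (12) = 1.511
  δ = (-5 - (-1)·0.750 - (1)·0.818 - (1)·0.917) / (4) = -1.496
Change: (-0.252, 0.652, 0.594, -0.246) → max |·| = 0.652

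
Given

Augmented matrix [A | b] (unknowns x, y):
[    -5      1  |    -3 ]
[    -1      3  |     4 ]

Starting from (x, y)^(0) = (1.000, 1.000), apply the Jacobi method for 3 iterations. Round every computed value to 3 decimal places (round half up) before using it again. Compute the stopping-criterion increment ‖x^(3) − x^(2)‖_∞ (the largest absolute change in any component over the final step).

0.044

Iteration 1:
  x = (-3 - (1)·1.000) / (-5) = 0.800
  y = (4 - (-1)·1.000) / (3) = 1.667
Iteration 2:
  x = (-3 - (1)·1.667) / (-5) = 0.933
  y = (4 - (-1)·0.800) / (3) = 1.600
Iteration 3:
  x = (-3 - (1)·1.600) / (-5) = 0.920
  y = (4 - (-1)·0.933) / (3) = 1.644
Change: (-0.013, 0.044) → max |·| = 0.044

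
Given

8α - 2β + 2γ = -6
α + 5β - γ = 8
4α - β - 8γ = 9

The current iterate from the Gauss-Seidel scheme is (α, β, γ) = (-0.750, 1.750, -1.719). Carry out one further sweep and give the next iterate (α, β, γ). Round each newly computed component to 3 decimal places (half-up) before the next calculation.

(0.117, 1.233, -1.221)

One sweep:
  α = (-6 - (-2)·1.750 - (2)·-1.719) / (8) = 0.117
  β = (8 - (1)·0.117 - (-1)·-1.719) / (5) = 1.233
  γ = (9 - (4)·0.117 - (-1)·1.233) / (-8) = -1.221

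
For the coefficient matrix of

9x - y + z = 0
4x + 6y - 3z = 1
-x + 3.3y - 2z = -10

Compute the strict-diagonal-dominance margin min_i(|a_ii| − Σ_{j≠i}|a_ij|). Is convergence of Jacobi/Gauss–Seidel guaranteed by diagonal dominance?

row 1: |9| − (1+1) = 7
row 2: |6| − (4+3) = -1
row 3: |-2| − (1+3.3) = -2.3
minimum over rows = -2.3 → not strictly diagonally dominant

-2.3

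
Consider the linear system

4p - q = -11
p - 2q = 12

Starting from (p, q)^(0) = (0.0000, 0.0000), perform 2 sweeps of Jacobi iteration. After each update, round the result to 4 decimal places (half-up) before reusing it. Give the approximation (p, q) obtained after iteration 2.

Iteration 1:
  p = (-11 - (-1)·0.0000) / (4) = -2.7500
  q = (12 - (1)·0.0000) / (-2) = -6.0000
Iteration 2:
  p = (-11 - (-1)·-6.0000) / (4) = -4.2500
  q = (12 - (1)·-2.7500) / (-2) = -7.3750

(-4.2500, -7.3750)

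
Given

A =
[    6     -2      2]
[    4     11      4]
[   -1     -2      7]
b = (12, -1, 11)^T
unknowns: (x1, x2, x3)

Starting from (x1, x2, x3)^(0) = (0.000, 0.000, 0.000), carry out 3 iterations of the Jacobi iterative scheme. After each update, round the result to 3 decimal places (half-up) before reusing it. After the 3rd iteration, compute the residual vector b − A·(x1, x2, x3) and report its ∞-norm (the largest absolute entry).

3.881

Iteration 1:
  x1 = (12 - (-2)·0.000 - (2)·0.000) / (6) = 2.000
  x2 = (-1 - (4)·0.000 - (4)·0.000) / (11) = -0.091
  x3 = (11 - (-1)·0.000 - (-2)·0.000) / (7) = 1.571
Iteration 2:
  x1 = (12 - (-2)·-0.091 - (2)·1.571) / (6) = 1.446
  x2 = (-1 - (4)·2.000 - (4)·1.571) / (11) = -1.389
  x3 = (11 - (-1)·2.000 - (-2)·-0.091) / (7) = 1.831
Iteration 3:
  x1 = (12 - (-2)·-1.389 - (2)·1.831) / (6) = 0.927
  x2 = (-1 - (4)·1.446 - (4)·1.831) / (11) = -1.283
  x3 = (11 - (-1)·1.446 - (-2)·-1.389) / (7) = 1.381
Residual b − A·x = (1.110, 3.881, -0.306); ∞-norm = 3.881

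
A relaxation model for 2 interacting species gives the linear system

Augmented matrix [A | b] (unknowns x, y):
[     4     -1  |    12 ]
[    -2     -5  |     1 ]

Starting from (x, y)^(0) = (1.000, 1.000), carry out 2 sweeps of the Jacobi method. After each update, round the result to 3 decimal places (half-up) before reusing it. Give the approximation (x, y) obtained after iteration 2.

Iteration 1:
  x = (12 - (-1)·1.000) / (4) = 3.250
  y = (1 - (-2)·1.000) / (-5) = -0.600
Iteration 2:
  x = (12 - (-1)·-0.600) / (4) = 2.850
  y = (1 - (-2)·3.250) / (-5) = -1.500

(2.850, -1.500)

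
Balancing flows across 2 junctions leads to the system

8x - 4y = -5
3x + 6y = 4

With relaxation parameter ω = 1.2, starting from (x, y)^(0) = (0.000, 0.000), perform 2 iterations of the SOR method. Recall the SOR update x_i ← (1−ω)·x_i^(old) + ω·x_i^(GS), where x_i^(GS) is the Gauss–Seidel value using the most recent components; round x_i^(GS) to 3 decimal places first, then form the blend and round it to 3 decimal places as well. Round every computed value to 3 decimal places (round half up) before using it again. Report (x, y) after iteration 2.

Iteration 1:
  x: GS value = (-5 - (-4)·0.000) / (8) = -0.625;  x ← (1−ω)·0.000 + ω·-0.625 = -0.750
  y: GS value = (4 - (3)·-0.750) / (6) = 1.042;  y ← (1−ω)·0.000 + ω·1.042 = 1.250
Iteration 2:
  x: GS value = (-5 - (-4)·1.250) / (8) = 0.000;  x ← (1−ω)·-0.750 + ω·0.000 = 0.150
  y: GS value = (4 - (3)·0.150) / (6) = 0.592;  y ← (1−ω)·1.250 + ω·0.592 = 0.460

(0.150, 0.460)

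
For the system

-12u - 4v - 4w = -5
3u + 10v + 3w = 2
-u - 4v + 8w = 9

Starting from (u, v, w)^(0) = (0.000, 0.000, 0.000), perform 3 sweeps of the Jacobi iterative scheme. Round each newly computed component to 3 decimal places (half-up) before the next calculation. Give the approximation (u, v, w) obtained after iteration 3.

Iteration 1:
  u = (-5 - (-4)·0.000 - (-4)·0.000) / (-12) = 0.417
  v = (2 - (3)·0.000 - (3)·0.000) / (10) = 0.200
  w = (9 - (-1)·0.000 - (-4)·0.000) / (8) = 1.125
Iteration 2:
  u = (-5 - (-4)·0.200 - (-4)·1.125) / (-12) = -0.025
  v = (2 - (3)·0.417 - (3)·1.125) / (10) = -0.263
  w = (9 - (-1)·0.417 - (-4)·0.200) / (8) = 1.277
Iteration 3:
  u = (-5 - (-4)·-0.263 - (-4)·1.277) / (-12) = 0.079
  v = (2 - (3)·-0.025 - (3)·1.277) / (10) = -0.176
  w = (9 - (-1)·-0.025 - (-4)·-0.263) / (8) = 0.990

(0.079, -0.176, 0.990)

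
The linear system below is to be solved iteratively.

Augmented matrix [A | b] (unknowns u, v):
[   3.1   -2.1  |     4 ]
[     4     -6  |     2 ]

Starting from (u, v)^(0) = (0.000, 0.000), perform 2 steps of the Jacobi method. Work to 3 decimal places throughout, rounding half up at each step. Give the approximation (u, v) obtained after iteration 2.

(1.065, 0.527)

Iteration 1:
  u = (4 - (-2.1)·0.000) / (3.1) = 1.290
  v = (2 - (4)·0.000) / (-6) = -0.333
Iteration 2:
  u = (4 - (-2.1)·-0.333) / (3.1) = 1.065
  v = (2 - (4)·1.290) / (-6) = 0.527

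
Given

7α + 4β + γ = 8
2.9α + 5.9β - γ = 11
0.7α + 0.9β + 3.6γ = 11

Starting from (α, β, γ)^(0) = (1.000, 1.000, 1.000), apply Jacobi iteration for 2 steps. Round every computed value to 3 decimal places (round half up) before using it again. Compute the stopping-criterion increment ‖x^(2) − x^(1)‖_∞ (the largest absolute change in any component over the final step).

Iteration 1:
  α = (8 - (4)·1.000 - (1)·1.000) / (7) = 0.429
  β = (11 - (2.9)·1.000 - (-1)·1.000) / (5.9) = 1.542
  γ = (11 - (0.7)·1.000 - (0.9)·1.000) / (3.6) = 2.611
Iteration 2:
  α = (8 - (4)·1.542 - (1)·2.611) / (7) = -0.111
  β = (11 - (2.9)·0.429 - (-1)·2.611) / (5.9) = 2.096
  γ = (11 - (0.7)·0.429 - (0.9)·1.542) / (3.6) = 2.587
Change: (-0.540, 0.554, -0.024) → max |·| = 0.554

0.554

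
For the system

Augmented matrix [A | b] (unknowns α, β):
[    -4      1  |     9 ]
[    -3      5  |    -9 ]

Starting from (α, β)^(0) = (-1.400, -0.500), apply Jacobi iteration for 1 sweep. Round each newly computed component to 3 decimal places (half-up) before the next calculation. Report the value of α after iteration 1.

-2.375

Iteration 1:
  α = (9 - (1)·-0.500) / (-4) = -2.375
  β = (-9 - (-3)·-1.400) / (5) = -2.640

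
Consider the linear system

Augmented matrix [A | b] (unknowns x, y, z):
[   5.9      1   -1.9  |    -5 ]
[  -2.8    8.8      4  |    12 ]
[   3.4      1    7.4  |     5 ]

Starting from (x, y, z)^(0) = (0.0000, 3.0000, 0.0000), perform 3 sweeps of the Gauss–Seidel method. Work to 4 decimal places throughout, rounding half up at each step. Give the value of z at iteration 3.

Iteration 1:
  x = (-5 - (1)·3.0000 - (-1.9)·0.0000) / (5.9) = -1.3559
  y = (12 - (-2.8)·-1.3559 - (4)·0.0000) / (8.8) = 0.9322
  z = (5 - (3.4)·-1.3559 - (1)·0.9322) / (7.4) = 1.1727
Iteration 2:
  x = (-5 - (1)·0.9322 - (-1.9)·1.1727) / (5.9) = -0.6278
  y = (12 - (-2.8)·-0.6278 - (4)·1.1727) / (8.8) = 0.6308
  z = (5 - (3.4)·-0.6278 - (1)·0.6308) / (7.4) = 0.8789
Iteration 3:
  x = (-5 - (1)·0.6308 - (-1.9)·0.8789) / (5.9) = -0.6713
  y = (12 - (-2.8)·-0.6713 - (4)·0.8789) / (8.8) = 0.7505
  z = (5 - (3.4)·-0.6713 - (1)·0.7505) / (7.4) = 0.8827

0.8827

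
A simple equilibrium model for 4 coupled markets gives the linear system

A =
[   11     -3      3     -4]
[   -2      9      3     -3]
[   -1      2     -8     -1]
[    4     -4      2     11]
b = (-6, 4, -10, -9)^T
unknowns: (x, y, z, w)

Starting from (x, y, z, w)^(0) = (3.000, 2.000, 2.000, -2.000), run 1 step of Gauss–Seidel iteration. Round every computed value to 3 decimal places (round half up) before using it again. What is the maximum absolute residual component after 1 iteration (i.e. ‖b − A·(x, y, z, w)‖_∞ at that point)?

4.814

Iteration 1:
  x = (-6 - (-3)·2.000 - (3)·2.000 - (-4)·-2.000) / (11) = -1.273
  y = (4 - (-2)·-1.273 - (3)·2.000 - (-3)·-2.000) / (9) = -1.172
  z = (-10 - (-1)·-1.273 - (2)·-1.172 - (-1)·-2.000) / (-8) = 1.366
  w = (-9 - (4)·-1.273 - (-4)·-1.172 - (2)·1.366) / (11) = -1.030
Residual b − A·x = (-3.731, 4.814, 0.969, 0.002); ∞-norm = 4.814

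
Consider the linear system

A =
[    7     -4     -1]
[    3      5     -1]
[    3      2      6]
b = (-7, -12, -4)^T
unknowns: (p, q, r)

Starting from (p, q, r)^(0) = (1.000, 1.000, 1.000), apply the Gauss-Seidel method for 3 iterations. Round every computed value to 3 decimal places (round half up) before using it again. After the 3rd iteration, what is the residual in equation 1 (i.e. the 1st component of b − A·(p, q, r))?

Iteration 1:
  p = (-7 - (-4)·1.000 - (-1)·1.000) / (7) = -0.286
  q = (-12 - (3)·-0.286 - (-1)·1.000) / (5) = -2.028
  r = (-4 - (3)·-0.286 - (2)·-2.028) / (6) = 0.152
Iteration 2:
  p = (-7 - (-4)·-2.028 - (-1)·0.152) / (7) = -2.137
  q = (-12 - (3)·-2.137 - (-1)·0.152) / (5) = -1.087
  r = (-4 - (3)·-2.137 - (2)·-1.087) / (6) = 0.764
Iteration 3:
  p = (-7 - (-4)·-1.087 - (-1)·0.764) / (7) = -1.512
  q = (-12 - (3)·-1.512 - (-1)·0.764) / (5) = -1.340
  r = (-4 - (3)·-1.512 - (2)·-1.340) / (6) = 0.536
Residual b − A·x = (-1.240, -0.228, 0.000)

-1.240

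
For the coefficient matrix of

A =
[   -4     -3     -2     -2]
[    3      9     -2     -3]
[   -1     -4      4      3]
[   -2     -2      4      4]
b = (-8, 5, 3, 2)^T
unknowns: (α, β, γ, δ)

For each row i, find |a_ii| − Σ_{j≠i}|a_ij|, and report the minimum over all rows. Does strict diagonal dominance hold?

row 1: |-4| − (3+2+2) = -3
row 2: |9| − (3+2+3) = 1
row 3: |4| − (1+4+3) = -4
row 4: |4| − (2+2+4) = -4
minimum over rows = -4 → not strictly diagonally dominant

-4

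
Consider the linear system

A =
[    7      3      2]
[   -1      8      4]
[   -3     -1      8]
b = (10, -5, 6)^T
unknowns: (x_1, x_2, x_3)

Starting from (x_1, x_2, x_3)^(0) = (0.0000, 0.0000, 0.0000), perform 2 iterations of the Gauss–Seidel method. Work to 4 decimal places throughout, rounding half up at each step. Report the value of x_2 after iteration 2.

-1.0814

Iteration 1:
  x_1 = (10 - (3)·0.0000 - (2)·0.0000) / (7) = 1.4286
  x_2 = (-5 - (-1)·1.4286 - (4)·0.0000) / (8) = -0.4464
  x_3 = (6 - (-3)·1.4286 - (-1)·-0.4464) / (8) = 1.2299
Iteration 2:
  x_1 = (10 - (3)·-0.4464 - (2)·1.2299) / (7) = 1.2685
  x_2 = (-5 - (-1)·1.2685 - (4)·1.2299) / (8) = -1.0814
  x_3 = (6 - (-3)·1.2685 - (-1)·-1.0814) / (8) = 1.0905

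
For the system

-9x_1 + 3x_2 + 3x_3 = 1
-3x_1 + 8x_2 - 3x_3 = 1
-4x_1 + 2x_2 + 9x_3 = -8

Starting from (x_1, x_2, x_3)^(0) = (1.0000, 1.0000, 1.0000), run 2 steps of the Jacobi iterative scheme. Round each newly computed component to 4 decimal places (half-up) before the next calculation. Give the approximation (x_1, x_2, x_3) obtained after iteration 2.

(-0.0417, 0.0833, -0.8364)

Iteration 1:
  x_1 = (1 - (3)·1.0000 - (3)·1.0000) / (-9) = 0.5556
  x_2 = (1 - (-3)·1.0000 - (-3)·1.0000) / (8) = 0.8750
  x_3 = (-8 - (-4)·1.0000 - (2)·1.0000) / (9) = -0.6667
Iteration 2:
  x_1 = (1 - (3)·0.8750 - (3)·-0.6667) / (-9) = -0.0417
  x_2 = (1 - (-3)·0.5556 - (-3)·-0.6667) / (8) = 0.0833
  x_3 = (-8 - (-4)·0.5556 - (2)·0.8750) / (9) = -0.8364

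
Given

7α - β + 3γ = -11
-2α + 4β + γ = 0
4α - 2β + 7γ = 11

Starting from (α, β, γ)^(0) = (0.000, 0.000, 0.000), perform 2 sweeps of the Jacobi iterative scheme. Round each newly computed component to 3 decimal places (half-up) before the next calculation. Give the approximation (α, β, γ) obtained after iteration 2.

(-2.245, -1.178, 2.469)

Iteration 1:
  α = (-11 - (-1)·0.000 - (3)·0.000) / (7) = -1.571
  β = (0 - (-2)·0.000 - (1)·0.000) / (4) = 0.000
  γ = (11 - (4)·0.000 - (-2)·0.000) / (7) = 1.571
Iteration 2:
  α = (-11 - (-1)·0.000 - (3)·1.571) / (7) = -2.245
  β = (0 - (-2)·-1.571 - (1)·1.571) / (4) = -1.178
  γ = (11 - (4)·-1.571 - (-2)·0.000) / (7) = 2.469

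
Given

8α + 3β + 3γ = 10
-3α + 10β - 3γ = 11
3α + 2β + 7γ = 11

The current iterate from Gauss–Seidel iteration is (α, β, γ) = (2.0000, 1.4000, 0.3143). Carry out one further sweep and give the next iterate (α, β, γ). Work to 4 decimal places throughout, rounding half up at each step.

One sweep:
  α = (10 - (3)·1.4000 - (3)·0.3143) / (8) = 0.6071
  β = (11 - (-3)·0.6071 - (-3)·0.3143) / (10) = 1.3764
  γ = (11 - (3)·0.6071 - (2)·1.3764) / (7) = 0.9180

(0.6071, 1.3764, 0.9180)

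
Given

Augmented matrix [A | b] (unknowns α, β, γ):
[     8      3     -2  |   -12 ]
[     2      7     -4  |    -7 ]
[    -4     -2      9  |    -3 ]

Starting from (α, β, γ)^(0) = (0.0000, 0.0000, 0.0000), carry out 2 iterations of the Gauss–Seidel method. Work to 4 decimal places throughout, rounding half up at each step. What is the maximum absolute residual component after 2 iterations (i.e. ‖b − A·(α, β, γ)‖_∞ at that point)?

Iteration 1:
  α = (-12 - (3)·0.0000 - (-2)·0.0000) / (8) = -1.5000
  β = (-7 - (2)·-1.5000 - (-4)·0.0000) / (7) = -0.5714
  γ = (-3 - (-4)·-1.5000 - (-2)·-0.5714) / (9) = -1.1270
Iteration 2:
  α = (-12 - (3)·-0.5714 - (-2)·-1.1270) / (8) = -1.5675
  β = (-7 - (2)·-1.5675 - (-4)·-1.1270) / (7) = -1.1961
  γ = (-3 - (-4)·-1.5675 - (-2)·-1.1961) / (9) = -1.2958
Residual b − A·x = (1.5367, -0.6755, 0.0000); ∞-norm = 1.5367

1.5367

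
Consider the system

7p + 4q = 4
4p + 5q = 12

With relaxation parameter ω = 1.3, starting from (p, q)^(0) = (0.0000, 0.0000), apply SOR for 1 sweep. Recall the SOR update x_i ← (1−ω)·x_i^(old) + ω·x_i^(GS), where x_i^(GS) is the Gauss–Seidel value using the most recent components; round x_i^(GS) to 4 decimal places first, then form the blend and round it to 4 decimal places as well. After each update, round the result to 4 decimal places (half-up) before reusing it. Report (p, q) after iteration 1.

Iteration 1:
  p: GS value = (4 - (4)·0.0000) / (7) = 0.5714;  p ← (1−ω)·0.0000 + ω·0.5714 = 0.7428
  q: GS value = (12 - (4)·0.7428) / (5) = 1.8058;  q ← (1−ω)·0.0000 + ω·1.8058 = 2.3475

(0.7428, 2.3475)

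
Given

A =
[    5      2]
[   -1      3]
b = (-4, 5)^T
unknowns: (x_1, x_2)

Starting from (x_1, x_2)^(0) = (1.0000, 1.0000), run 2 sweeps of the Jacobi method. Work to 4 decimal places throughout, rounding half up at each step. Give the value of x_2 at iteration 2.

Iteration 1:
  x_1 = (-4 - (2)·1.0000) / (5) = -1.2000
  x_2 = (5 - (-1)·1.0000) / (3) = 2.0000
Iteration 2:
  x_1 = (-4 - (2)·2.0000) / (5) = -1.6000
  x_2 = (5 - (-1)·-1.2000) / (3) = 1.2667

1.2667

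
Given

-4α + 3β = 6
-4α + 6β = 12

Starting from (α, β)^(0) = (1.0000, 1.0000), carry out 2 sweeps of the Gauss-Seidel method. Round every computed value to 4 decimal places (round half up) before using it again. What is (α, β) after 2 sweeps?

(-0.3750, 1.7500)

Iteration 1:
  α = (6 - (3)·1.0000) / (-4) = -0.7500
  β = (12 - (-4)·-0.7500) / (6) = 1.5000
Iteration 2:
  α = (6 - (3)·1.5000) / (-4) = -0.3750
  β = (12 - (-4)·-0.3750) / (6) = 1.7500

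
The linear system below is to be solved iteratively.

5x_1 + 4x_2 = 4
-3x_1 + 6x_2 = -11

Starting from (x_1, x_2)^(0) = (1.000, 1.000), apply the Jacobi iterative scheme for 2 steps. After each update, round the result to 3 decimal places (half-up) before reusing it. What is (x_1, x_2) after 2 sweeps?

(1.866, -1.833)

Iteration 1:
  x_1 = (4 - (4)·1.000) / (5) = 0.000
  x_2 = (-11 - (-3)·1.000) / (6) = -1.333
Iteration 2:
  x_1 = (4 - (4)·-1.333) / (5) = 1.866
  x_2 = (-11 - (-3)·0.000) / (6) = -1.833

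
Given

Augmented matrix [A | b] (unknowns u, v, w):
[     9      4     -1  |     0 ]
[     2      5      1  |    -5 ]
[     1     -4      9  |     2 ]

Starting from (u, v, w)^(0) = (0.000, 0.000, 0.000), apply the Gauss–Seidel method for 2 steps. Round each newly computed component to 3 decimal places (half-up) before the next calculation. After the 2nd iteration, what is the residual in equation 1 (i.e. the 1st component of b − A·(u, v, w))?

Iteration 1:
  u = (0 - (4)·0.000 - (-1)·0.000) / (9) = 0.000
  v = (-5 - (2)·0.000 - (1)·0.000) / (5) = -1.000
  w = (2 - (1)·0.000 - (-4)·-1.000) / (9) = -0.222
Iteration 2:
  u = (0 - (4)·-1.000 - (-1)·-0.222) / (9) = 0.420
  v = (-5 - (2)·0.420 - (1)·-0.222) / (5) = -1.124
  w = (2 - (1)·0.420 - (-4)·-1.124) / (9) = -0.324
Residual b − A·x = (0.392, 0.104, 0.000)

0.392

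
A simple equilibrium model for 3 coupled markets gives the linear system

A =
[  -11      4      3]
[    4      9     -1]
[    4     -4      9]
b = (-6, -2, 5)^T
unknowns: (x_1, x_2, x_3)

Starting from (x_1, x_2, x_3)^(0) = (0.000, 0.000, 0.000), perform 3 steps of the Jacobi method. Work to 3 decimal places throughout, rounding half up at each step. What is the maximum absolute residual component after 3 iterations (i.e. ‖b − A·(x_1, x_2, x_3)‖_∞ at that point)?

0.617

Iteration 1:
  x_1 = (-6 - (4)·0.000 - (3)·0.000) / (-11) = 0.545
  x_2 = (-2 - (4)·0.000 - (-1)·0.000) / (9) = -0.222
  x_3 = (5 - (4)·0.000 - (-4)·0.000) / (9) = 0.556
Iteration 2:
  x_1 = (-6 - (4)·-0.222 - (3)·0.556) / (-11) = 0.616
  x_2 = (-2 - (4)·0.545 - (-1)·0.556) / (9) = -0.403
  x_3 = (5 - (4)·0.545 - (-4)·-0.222) / (9) = 0.215
Iteration 3:
  x_1 = (-6 - (4)·-0.403 - (3)·0.215) / (-11) = 0.458
  x_2 = (-2 - (4)·0.616 - (-1)·0.215) / (9) = -0.472
  x_3 = (5 - (4)·0.616 - (-4)·-0.403) / (9) = 0.103
Residual b − A·x = (0.617, 0.519, 0.353); ∞-norm = 0.617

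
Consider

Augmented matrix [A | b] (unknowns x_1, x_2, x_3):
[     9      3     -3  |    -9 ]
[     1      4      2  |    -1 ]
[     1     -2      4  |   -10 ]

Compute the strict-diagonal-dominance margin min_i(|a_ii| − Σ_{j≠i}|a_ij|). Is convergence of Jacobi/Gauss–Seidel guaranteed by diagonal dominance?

1

row 1: |9| − (3+3) = 3
row 2: |4| − (1+2) = 1
row 3: |4| − (1+2) = 1
minimum over rows = 1 → strictly diagonally dominant (convergence guaranteed)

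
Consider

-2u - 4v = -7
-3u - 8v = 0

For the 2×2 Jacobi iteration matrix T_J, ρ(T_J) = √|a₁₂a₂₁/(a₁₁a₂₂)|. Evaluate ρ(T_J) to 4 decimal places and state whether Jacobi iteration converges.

0.8660

a₁₂a₂₁/(a₁₁a₂₂) = (-4)·(-3) / ((-2)·(-8)) = 0.750000
ρ = √|0.750000| = √0.750000 = 0.8660
ρ < 1, so Jacobi converges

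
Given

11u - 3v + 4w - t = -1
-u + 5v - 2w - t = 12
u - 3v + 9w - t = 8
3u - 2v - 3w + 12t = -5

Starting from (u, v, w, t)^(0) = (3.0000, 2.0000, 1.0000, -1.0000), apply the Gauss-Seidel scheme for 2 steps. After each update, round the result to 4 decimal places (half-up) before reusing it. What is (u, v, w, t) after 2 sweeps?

Iteration 1:
  u = (-1 - (-3)·2.0000 - (4)·1.0000 - (-1)·-1.0000) / (11) = 0.0000
  v = (12 - (-1)·0.0000 - (-2)·1.0000 - (-1)·-1.0000) / (5) = 2.6000
  w = (8 - (1)·0.0000 - (-3)·2.6000 - (-1)·-1.0000) / (9) = 1.6444
  t = (-5 - (3)·0.0000 - (-2)·2.6000 - (-3)·1.6444) / (12) = 0.4278
Iteration 2:
  u = (-1 - (-3)·2.6000 - (4)·1.6444 - (-1)·0.4278) / (11) = 0.0591
  v = (12 - (-1)·0.0591 - (-2)·1.6444 - (-1)·0.4278) / (5) = 3.1551
  w = (8 - (1)·0.0591 - (-3)·3.1551 - (-1)·0.4278) / (9) = 1.9816
  t = (-5 - (3)·0.0591 - (-2)·3.1551 - (-3)·1.9816) / (12) = 0.5898

(0.0591, 3.1551, 1.9816, 0.5898)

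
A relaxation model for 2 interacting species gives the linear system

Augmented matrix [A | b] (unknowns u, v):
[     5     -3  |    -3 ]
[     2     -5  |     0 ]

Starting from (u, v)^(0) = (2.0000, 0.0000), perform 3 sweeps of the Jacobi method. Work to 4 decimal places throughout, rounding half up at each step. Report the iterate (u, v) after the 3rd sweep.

(-0.7440, -0.0480)

Iteration 1:
  u = (-3 - (-3)·0.0000) / (5) = -0.6000
  v = (0 - (2)·2.0000) / (-5) = 0.8000
Iteration 2:
  u = (-3 - (-3)·0.8000) / (5) = -0.1200
  v = (0 - (2)·-0.6000) / (-5) = -0.2400
Iteration 3:
  u = (-3 - (-3)·-0.2400) / (5) = -0.7440
  v = (0 - (2)·-0.1200) / (-5) = -0.0480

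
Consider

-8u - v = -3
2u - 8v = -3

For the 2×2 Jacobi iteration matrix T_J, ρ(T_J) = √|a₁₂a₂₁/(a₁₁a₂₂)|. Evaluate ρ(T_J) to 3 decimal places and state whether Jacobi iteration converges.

0.177

a₁₂a₂₁/(a₁₁a₂₂) = (-1)·(2) / ((-8)·(-8)) = -0.031250
ρ = √|-0.031250| = √0.031250 = 0.177
ρ < 1, so Jacobi converges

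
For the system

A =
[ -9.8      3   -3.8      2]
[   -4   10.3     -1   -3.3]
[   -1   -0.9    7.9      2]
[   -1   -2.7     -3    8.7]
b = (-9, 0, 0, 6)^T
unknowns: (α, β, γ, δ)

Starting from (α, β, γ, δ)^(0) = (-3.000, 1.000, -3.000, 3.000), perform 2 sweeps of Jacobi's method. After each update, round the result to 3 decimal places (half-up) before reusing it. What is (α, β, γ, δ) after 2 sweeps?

Iteration 1:
  α = (-9 - (3)·1.000 - (-3.8)·-3.000 - (2)·3.000) / (-9.8) = 3.000
  β = (0 - (-4)·-3.000 - (-1)·-3.000 - (-3.3)·3.000) / (10.3) = -0.495
  γ = (0 - (-1)·-3.000 - (-0.9)·1.000 - (2)·3.000) / (7.9) = -1.025
  δ = (6 - (-1)·-3.000 - (-2.7)·1.000 - (-3)·-3.000) / (8.7) = -0.379
Iteration 2:
  α = (-9 - (3)·-0.495 - (-3.8)·-1.025 - (2)·-0.379) / (-9.8) = 1.087
  β = (0 - (-4)·3.000 - (-1)·-1.025 - (-3.3)·-0.379) / (10.3) = 0.944
  γ = (0 - (-1)·3.000 - (-0.9)·-0.495 - (2)·-0.379) / (7.9) = 0.419
  δ = (6 - (-1)·3.000 - (-2.7)·-0.495 - (-3)·-1.025) / (8.7) = 0.527

(1.087, 0.944, 0.419, 0.527)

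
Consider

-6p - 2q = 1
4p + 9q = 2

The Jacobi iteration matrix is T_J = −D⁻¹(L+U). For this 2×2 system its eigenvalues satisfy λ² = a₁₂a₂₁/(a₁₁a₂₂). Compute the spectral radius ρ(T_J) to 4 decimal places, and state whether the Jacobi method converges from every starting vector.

a₁₂a₂₁/(a₁₁a₂₂) = (-2)·(4) / ((-6)·(9)) = 0.148148
ρ = √|0.148148| = √0.148148 = 0.3849
ρ < 1, so Jacobi converges

0.3849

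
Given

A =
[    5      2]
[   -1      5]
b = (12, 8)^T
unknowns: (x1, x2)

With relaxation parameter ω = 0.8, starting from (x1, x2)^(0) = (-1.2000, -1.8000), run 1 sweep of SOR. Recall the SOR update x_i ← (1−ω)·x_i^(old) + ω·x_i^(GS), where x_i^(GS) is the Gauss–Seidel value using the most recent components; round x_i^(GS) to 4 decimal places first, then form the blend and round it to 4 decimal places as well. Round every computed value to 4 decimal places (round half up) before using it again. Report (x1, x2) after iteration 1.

(2.2560, 1.2810)

Iteration 1:
  x1: GS value = (12 - (2)·-1.8000) / (5) = 3.1200;  x1 ← (1−ω)·-1.2000 + ω·3.1200 = 2.2560
  x2: GS value = (8 - (-1)·2.2560) / (5) = 2.0512;  x2 ← (1−ω)·-1.8000 + ω·2.0512 = 1.2810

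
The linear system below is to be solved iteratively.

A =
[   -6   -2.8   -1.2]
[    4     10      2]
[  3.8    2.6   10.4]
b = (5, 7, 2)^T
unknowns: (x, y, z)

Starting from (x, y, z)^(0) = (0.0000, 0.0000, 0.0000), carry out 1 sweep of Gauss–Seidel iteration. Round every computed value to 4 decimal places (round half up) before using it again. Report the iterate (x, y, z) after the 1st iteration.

(-0.8333, 1.0333, 0.2385)

Iteration 1:
  x = (5 - (-2.8)·0.0000 - (-1.2)·0.0000) / (-6) = -0.8333
  y = (7 - (4)·-0.8333 - (2)·0.0000) / (10) = 1.0333
  z = (2 - (3.8)·-0.8333 - (2.6)·1.0333) / (10.4) = 0.2385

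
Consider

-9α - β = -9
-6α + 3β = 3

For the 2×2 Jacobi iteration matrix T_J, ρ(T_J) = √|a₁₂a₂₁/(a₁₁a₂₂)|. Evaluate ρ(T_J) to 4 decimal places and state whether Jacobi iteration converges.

0.4714

a₁₂a₂₁/(a₁₁a₂₂) = (-1)·(-6) / ((-9)·(3)) = -0.222222
ρ = √|-0.222222| = √0.222222 = 0.4714
ρ < 1, so Jacobi converges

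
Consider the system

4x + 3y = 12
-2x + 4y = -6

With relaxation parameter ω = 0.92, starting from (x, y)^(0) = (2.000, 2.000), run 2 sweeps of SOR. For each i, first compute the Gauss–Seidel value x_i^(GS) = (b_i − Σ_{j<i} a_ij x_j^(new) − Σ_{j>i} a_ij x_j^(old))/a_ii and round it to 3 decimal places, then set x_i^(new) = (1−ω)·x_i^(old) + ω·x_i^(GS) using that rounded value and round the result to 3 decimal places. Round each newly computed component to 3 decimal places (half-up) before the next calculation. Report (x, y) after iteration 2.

(3.236, 0.068)

Iteration 1:
  x: GS value = (12 - (3)·2.000) / (4) = 1.500;  x ← (1−ω)·2.000 + ω·1.500 = 1.540
  y: GS value = (-6 - (-2)·1.540) / (4) = -0.730;  y ← (1−ω)·2.000 + ω·-0.730 = -0.512
Iteration 2:
  x: GS value = (12 - (3)·-0.512) / (4) = 3.384;  x ← (1−ω)·1.540 + ω·3.384 = 3.236
  y: GS value = (-6 - (-2)·3.236) / (4) = 0.118;  y ← (1−ω)·-0.512 + ω·0.118 = 0.068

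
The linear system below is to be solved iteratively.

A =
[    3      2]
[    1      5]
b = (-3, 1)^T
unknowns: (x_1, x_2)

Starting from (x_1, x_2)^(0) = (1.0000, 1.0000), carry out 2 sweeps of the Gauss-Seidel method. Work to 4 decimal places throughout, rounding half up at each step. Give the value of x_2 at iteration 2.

0.4711

Iteration 1:
  x_1 = (-3 - (2)·1.0000) / (3) = -1.6667
  x_2 = (1 - (1)·-1.6667) / (5) = 0.5333
Iteration 2:
  x_1 = (-3 - (2)·0.5333) / (3) = -1.3555
  x_2 = (1 - (1)·-1.3555) / (5) = 0.4711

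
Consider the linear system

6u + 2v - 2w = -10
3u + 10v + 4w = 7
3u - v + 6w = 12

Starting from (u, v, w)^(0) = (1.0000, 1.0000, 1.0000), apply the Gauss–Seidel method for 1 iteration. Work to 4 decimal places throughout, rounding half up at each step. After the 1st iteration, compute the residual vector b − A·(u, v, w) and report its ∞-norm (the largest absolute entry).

Iteration 1:
  u = (-10 - (2)·1.0000 - (-2)·1.0000) / (6) = -1.6667
  v = (7 - (3)·-1.6667 - (4)·1.0000) / (10) = 0.8000
  w = (12 - (3)·-1.6667 - (-1)·0.8000) / (6) = 2.9667
Residual b − A·x = (4.3336, -7.8667, -0.0001); ∞-norm = 7.8667

7.8667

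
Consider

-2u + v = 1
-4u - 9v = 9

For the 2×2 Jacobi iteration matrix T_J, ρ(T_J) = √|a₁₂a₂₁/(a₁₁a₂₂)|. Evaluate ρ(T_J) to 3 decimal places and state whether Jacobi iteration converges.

a₁₂a₂₁/(a₁₁a₂₂) = (1)·(-4) / ((-2)·(-9)) = -0.222222
ρ = √|-0.222222| = √0.222222 = 0.471
ρ < 1, so Jacobi converges

0.471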